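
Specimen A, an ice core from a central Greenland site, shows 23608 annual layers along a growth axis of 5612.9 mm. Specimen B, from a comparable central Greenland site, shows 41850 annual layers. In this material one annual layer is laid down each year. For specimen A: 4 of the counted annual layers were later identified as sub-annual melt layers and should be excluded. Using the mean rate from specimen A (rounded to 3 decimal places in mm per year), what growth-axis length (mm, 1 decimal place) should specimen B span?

Specimen A: correcting the raw count gives 23608 − 4 = 23604 true annual layers.
A: 5612.9 mm over 23604 years gives 5612.9 / 23604 ≈ 0.238 mm per year.
For B, 0.238 mm/year × 41850 years = 9960.3 mm.

9960.3 mm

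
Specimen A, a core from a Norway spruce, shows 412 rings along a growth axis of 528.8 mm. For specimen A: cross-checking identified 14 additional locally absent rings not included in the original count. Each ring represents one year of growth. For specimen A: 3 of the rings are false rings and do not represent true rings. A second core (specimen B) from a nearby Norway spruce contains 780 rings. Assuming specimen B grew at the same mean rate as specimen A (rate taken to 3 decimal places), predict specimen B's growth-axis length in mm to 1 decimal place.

Specimen A: adjusted count: 412 − 3 + 14 = 423 rings.
A: 528.8 mm over 423 years gives 528.8 / 423 ≈ 1.250 mm/year.
For B, 1.250 mm/year × 780 years = 975.0 mm.

975.0 mm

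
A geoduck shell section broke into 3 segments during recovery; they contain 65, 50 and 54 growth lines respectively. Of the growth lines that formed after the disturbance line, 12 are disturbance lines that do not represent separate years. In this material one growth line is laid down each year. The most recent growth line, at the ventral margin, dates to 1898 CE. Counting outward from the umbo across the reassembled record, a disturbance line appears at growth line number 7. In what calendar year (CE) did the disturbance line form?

1748 CE

Total growth lines = 65 + 50 + 54 = 169.
The disturbance line sits at growth line 7 from the umbo, so 169 − 7 = 162 growth lines formed after it.
Removing the 12 false growth lines leaves 162 − 12 = 150 true growth lines beyond the disturbance line.
1898 − 150 = 1748 CE.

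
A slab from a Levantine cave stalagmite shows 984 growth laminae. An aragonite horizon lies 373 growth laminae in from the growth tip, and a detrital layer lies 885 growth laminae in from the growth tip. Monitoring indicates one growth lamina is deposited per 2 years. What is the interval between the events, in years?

1024 yr

The two markers are separated by 885 − 373 = 512 growth laminae.
At 2 years per growth lamina, 512 × 2 = 1024 years.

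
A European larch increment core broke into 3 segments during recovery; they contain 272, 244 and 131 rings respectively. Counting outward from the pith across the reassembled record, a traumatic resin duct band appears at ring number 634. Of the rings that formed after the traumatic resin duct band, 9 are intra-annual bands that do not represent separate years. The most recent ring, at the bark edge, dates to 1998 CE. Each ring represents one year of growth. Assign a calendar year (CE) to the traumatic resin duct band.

1994 CE

Total rings = 272 + 244 + 131 = 647.
The traumatic resin duct band sits at ring 634 from the pith, so 647 − 634 = 13 rings formed after it.
Removing the 9 false rings leaves 13 − 9 = 4 true rings beyond the traumatic resin duct band.
The ring at the bark edge is 1998 CE, so the traumatic resin duct band dates to 1998 − 4 = 1994 CE.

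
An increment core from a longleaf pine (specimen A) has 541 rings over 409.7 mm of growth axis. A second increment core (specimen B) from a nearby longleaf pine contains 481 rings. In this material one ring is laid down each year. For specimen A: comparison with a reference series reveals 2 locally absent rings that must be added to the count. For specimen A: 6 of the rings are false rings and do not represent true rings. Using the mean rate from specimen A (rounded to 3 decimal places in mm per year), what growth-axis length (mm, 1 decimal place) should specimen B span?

367.0 mm

Specimen A: correcting the raw count gives 541 − 6 + 2 = 537 true rings.
A: 409.7 mm over 537 years gives 409.7 / 537 ≈ 0.763 mm per year.
B's length ≈ 0.763 × 481 = 367.0 mm.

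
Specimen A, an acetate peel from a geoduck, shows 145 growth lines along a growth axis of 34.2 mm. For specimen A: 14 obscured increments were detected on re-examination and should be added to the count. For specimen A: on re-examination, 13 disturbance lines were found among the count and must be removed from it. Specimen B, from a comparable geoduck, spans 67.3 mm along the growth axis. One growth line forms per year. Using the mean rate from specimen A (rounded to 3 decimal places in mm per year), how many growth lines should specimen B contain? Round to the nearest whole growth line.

288 growth lines

Specimen A: correcting the raw count gives 145 − 13 + 14 = 146 true growth lines.
A: Mean rate = 34.2 mm / 146 years ≈ 0.234 mm per year.
B spans 67.3 / 0.234 = 287.61 years ≈ 288 growth lines.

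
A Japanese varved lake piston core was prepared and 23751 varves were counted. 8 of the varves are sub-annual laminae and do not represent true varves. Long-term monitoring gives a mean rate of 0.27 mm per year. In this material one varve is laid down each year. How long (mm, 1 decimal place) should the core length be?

After corrections the count is 23751 − 8 = 23743 varves.
Length ≈ 0.27 × 23743 = 6410.6 mm.

6410.6 mm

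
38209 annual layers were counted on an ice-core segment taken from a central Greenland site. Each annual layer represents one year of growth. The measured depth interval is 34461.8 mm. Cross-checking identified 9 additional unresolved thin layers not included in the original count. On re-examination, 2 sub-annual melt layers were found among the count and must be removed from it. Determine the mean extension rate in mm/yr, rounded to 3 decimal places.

0.902 mm/yr

True annual layer count = 38209 − 2 + 9 = 38216.
34461.8 mm over 38216 years gives 34461.8 / 38216 ≈ 0.902 mm/yr.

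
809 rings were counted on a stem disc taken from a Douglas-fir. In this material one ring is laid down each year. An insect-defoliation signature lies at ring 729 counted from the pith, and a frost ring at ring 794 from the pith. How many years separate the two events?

The two markers are separated by 794 − 729 = 65 rings.
That is 65 years at one ring per year.

65 yr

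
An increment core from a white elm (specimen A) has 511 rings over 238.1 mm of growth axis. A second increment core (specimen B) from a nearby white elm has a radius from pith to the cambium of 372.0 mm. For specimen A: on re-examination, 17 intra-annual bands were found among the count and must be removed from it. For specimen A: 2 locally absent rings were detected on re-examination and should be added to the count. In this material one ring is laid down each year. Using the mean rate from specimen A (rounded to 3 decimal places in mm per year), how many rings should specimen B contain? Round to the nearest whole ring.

Specimen A: true ring count = 511 − 17 + 2 = 496.
A: Mean rate = 238.1 mm / 496 years ≈ 0.480 mm/year.
B spans 372.0 / 0.480 = 775.00 years ≈ 775 rings.

775 rings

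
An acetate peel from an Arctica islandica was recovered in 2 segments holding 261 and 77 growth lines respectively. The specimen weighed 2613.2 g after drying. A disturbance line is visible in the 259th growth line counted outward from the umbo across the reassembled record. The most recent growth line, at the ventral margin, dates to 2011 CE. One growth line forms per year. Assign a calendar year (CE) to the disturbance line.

Total growth lines = 261 + 77 = 338.
The disturbance line sits at growth line 259 from the umbo, so 338 − 259 = 79 growth lines formed after it.
2011 − 79 = 1932 CE.

1932 CE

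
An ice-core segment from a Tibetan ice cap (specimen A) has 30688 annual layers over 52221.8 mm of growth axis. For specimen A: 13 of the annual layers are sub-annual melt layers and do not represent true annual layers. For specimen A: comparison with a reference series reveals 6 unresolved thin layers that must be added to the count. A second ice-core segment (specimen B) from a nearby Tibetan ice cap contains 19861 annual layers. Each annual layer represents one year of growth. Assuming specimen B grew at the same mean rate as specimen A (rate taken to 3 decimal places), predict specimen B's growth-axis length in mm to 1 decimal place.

Specimen A: adjusted count: 30688 − 13 + 6 = 30681 annual layers.
A: Mean rate = 52221.8 mm / 30681 years ≈ 1.702 mm per year.
For B, 1.702 mm/year × 19861 years = 33803.4 mm.

33803.4 mm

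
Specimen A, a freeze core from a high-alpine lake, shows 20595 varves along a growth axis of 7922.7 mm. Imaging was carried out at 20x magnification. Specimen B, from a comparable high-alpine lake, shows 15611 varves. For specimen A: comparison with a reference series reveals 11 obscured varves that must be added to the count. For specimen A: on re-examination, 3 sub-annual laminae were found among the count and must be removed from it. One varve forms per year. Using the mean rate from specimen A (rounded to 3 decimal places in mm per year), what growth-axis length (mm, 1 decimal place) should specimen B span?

6010.2 mm

Specimen A: after corrections the count is 20595 − 3 + 11 = 20603 varves.
A: 7922.7 mm over 20603 years gives 7922.7 / 20603 ≈ 0.385 mm/year.
Length of B = 0.385 × 15611 = 6010.2 mm.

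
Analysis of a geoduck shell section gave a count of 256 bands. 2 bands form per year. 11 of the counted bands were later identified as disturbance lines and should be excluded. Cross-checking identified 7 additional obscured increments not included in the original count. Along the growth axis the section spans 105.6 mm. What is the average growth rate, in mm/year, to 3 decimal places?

0.838 mm/year

Correcting the raw count gives 256 − 11 + 7 = 252 true bands.
With 2 bands per year, 252 / 2 = 126 years.
Mean rate = 105.6 mm / 126 years ≈ 0.838 mm/year.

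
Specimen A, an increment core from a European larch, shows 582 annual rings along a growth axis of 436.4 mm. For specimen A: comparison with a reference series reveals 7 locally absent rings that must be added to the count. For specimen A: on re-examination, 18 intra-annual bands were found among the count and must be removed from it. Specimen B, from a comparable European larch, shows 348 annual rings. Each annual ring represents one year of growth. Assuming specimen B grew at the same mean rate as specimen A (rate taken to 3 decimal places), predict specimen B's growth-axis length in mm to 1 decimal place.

265.9 mm

Specimen A: adjusted count: 582 − 18 + 7 = 571 annual rings.
A: Extension rate ≈ 436.4 / 571 = 0.764 mm per year.
B's length ≈ 0.764 × 348 = 265.9 mm.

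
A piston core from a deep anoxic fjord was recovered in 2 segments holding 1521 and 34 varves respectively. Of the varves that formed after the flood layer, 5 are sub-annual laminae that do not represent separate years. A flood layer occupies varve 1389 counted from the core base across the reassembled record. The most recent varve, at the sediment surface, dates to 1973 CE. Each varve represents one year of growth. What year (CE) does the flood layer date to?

Total varves = 1521 + 34 = 1555.
The flood layer sits at varve 1389 from the core base, so 1555 − 1389 = 166 varves formed after it.
166 − 5 false = 161 true varves after the flood layer.
Counting back 161 years from 1973 CE places the flood layer in 1973 − 161 = 1812 CE.

1812 CE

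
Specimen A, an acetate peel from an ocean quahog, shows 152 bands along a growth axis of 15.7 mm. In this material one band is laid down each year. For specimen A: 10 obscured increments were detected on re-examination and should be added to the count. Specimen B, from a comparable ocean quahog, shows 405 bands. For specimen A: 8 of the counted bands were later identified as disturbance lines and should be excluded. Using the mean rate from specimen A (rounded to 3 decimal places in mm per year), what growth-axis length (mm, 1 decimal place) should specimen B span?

Specimen A: true band count = 152 − 8 + 10 = 154.
A: Extension rate ≈ 15.7 / 154 = 0.102 mm/year.
B's length ≈ 0.102 × 405 = 41.3 mm.

41.3 mm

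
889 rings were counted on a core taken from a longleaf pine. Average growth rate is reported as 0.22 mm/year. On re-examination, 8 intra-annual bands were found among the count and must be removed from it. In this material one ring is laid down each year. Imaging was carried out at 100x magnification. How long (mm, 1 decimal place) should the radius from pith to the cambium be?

True ring count = 889 − 8 = 881.
881 years at 0.22 mm/year gives 0.22 × 881 = 193.8 mm.

193.8 mm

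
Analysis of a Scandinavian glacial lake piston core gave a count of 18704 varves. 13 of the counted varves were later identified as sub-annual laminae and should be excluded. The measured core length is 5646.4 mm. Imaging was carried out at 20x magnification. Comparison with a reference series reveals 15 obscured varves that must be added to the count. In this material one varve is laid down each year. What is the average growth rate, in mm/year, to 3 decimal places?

Correcting the raw count gives 18704 − 13 + 15 = 18706 true varves.
5646.4 mm over 18706 years gives 5646.4 / 18706 ≈ 0.302 mm/year.

0.302 mm/year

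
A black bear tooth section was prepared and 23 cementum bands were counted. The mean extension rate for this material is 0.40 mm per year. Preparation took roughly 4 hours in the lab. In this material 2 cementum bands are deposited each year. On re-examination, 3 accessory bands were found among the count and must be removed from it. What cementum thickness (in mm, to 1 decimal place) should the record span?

4.0 mm

Adjusted count: 23 − 3 = 20 cementum bands.
20 cementum bands at 2 per year is 20 / 2 = 10 years.
Predicted length = 0.40 mm/year × 10 years = 4.0 mm.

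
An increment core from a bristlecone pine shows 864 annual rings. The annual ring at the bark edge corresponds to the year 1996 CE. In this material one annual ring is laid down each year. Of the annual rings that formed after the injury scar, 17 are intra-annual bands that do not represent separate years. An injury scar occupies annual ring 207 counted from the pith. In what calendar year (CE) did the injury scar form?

1356 CE

864 − 207 = 657 annual rings lie beyond the injury scar toward the bark edge.
657 − 17 false = 640 true annual rings after the injury scar.
Counting back 640 years from 1996 CE places the injury scar in 1996 − 640 = 1356 CE.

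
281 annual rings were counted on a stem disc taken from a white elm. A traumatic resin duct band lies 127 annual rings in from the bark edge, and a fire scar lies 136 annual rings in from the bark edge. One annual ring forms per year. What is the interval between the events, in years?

9 years

The two markers are separated by 136 − 127 = 9 annual rings.
One annual ring per year makes the interval 9 years.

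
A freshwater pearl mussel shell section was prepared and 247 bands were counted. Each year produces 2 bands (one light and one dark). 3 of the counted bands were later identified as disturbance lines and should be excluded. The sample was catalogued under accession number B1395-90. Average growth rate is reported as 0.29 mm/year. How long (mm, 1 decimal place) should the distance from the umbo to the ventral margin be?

35.4 mm

Adjusted count: 247 − 3 = 244 bands.
With 2 bands per year, 244 / 2 = 122 years.
122 years at 0.29 mm/year gives 0.29 × 122 = 35.4 mm.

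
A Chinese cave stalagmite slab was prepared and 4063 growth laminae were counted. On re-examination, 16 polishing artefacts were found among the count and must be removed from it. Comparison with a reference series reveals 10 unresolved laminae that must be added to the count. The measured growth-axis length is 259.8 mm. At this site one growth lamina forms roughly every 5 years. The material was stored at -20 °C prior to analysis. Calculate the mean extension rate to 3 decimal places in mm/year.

0.013 mm/year

Adjusted count: 4063 − 16 + 10 = 4057 growth laminae.
4057 growth laminae at 5 years each span 4057 × 5 = 20285 years.
259.8 mm over 20285 years gives 259.8 / 20285 ≈ 0.013 mm/year.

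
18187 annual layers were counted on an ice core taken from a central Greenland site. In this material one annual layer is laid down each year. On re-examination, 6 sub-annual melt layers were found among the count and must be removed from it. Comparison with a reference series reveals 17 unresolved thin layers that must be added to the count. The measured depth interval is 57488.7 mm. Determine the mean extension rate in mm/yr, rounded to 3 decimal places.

Adjusted count: 18187 − 6 + 17 = 18198 annual layers.
57488.7 mm over 18198 years gives 57488.7 / 18198 ≈ 3.159 mm/yr.

3.159 mm/yr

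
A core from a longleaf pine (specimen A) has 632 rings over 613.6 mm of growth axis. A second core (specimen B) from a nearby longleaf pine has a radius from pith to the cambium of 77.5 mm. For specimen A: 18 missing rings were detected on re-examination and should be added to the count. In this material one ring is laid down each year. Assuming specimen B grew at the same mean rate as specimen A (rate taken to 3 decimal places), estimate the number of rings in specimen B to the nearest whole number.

82 rings

Specimen A: after corrections the count is 632 + 18 = 650 rings.
A: Mean rate = 613.6 mm / 650 years ≈ 0.944 mm/year.
For B, 77.5 / 0.944 = 82.10 years ≈ 82 rings.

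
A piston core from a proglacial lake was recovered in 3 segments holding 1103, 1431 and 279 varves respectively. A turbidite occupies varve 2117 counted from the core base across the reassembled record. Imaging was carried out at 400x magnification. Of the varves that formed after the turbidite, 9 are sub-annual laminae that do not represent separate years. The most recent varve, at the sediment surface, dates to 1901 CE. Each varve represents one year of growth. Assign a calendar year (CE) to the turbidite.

1214 CE

Total varves = 1103 + 1431 + 279 = 2813.
2813 − 2117 = 696 varves lie beyond the turbidite toward the sediment surface.
Removing the 9 false varves leaves 696 − 9 = 687 true varves beyond the turbidite.
Counting back 687 years from 1901 CE places the turbidite in 1901 − 687 = 1214 CE.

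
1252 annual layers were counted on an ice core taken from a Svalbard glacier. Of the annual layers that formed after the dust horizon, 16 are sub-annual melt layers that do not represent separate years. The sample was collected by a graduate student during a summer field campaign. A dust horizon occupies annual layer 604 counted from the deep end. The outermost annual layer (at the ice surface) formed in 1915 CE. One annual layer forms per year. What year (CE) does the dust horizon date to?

The dust horizon sits at annual layer 604 from the deep end, so 1252 − 604 = 648 annual layers formed after it.
Excluding 16 false annual layers: 648 − 16 = 632.
The annual layer at the ice surface is 1915 CE, so the dust horizon dates to 1915 − 632 = 1283 CE.

1283 CE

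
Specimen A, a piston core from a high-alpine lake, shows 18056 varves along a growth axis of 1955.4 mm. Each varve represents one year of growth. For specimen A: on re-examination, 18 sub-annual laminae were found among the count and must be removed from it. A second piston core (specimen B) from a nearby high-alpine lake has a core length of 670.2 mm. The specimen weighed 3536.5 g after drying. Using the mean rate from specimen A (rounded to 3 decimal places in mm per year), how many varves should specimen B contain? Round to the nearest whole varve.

Specimen A: after corrections the count is 18056 − 18 = 18038 varves.
A: 1955.4 mm over 18038 years gives 1955.4 / 18038 ≈ 0.108 mm/year.
Specimen B: 670.2 mm / 0.108 mm per year = 6205.56 years ≈ 6206 varves.

6206 varves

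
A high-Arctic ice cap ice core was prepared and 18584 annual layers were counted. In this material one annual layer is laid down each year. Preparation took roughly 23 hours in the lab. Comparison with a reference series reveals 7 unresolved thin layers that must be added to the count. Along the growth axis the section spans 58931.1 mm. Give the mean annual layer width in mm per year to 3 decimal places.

3.170 mm per year

Correcting the raw count gives 18584 + 7 = 18591 true annual layers.
Extension rate ≈ 58931.1 / 18591 = 3.170 mm per year.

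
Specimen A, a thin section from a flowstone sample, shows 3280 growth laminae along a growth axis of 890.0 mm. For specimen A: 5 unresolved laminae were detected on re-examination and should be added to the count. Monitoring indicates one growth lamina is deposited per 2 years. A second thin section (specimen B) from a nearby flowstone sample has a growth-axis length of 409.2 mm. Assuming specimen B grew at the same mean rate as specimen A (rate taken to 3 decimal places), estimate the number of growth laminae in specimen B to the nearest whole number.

Specimen A: true growth lamina count = 3280 + 5 = 3285.
Specimen A: multiplying by 2 years per growth lamina: 3285 × 2 = 6570 years.
A: Mean rate = 890.0 mm / 6570 years ≈ 0.135 mm/year.
Specimen B: 409.2 mm / 0.135 mm per year = 3031.11 years; at 2 years per growth lamina that is 3031.11 / 2 ≈ 1516 growth laminae.

1516 growth laminae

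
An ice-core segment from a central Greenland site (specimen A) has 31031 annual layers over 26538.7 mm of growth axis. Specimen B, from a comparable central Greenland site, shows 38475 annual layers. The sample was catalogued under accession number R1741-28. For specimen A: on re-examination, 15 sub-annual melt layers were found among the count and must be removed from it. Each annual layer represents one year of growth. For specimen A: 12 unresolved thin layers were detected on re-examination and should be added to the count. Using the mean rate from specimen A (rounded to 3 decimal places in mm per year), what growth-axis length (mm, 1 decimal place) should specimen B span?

Specimen A: correcting the raw count gives 31031 − 15 + 12 = 31028 true annual layers.
A: Extension rate ≈ 26538.7 / 31028 = 0.855 mm per year.
For B, 0.855 mm/year × 38475 years = 32896.1 mm.

32896.1 mm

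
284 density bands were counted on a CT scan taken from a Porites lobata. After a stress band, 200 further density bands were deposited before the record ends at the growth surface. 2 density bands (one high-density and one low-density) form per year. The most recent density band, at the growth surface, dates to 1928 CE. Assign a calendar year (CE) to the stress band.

There are 200 density bands younger than the stress band.
With 2 density bands per year, 200 / 2 = 100 years.
The density band at the growth surface is 1928 CE, so the stress band dates to 1928 − 100 = 1828 CE.

1828 CE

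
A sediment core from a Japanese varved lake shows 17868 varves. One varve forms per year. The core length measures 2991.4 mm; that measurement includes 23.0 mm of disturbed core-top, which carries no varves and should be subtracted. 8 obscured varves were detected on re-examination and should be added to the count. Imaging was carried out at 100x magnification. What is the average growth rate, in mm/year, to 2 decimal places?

0.17 mm/year

After corrections the count is 17868 + 8 = 17876 varves.
Net length = 2991.4 − 23.0 = 2968.4 mm.
Extension rate ≈ 2968.4 / 17876 = 0.17 mm/year.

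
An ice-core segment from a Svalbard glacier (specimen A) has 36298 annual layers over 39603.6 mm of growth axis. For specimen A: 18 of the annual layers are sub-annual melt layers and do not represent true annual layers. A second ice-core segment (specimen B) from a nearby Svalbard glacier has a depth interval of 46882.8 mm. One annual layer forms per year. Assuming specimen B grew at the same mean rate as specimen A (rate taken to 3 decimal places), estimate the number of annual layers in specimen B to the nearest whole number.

42933 annual layers

Specimen A: correcting the raw count gives 36298 − 18 = 36280 true annual layers.
A: Mean rate = 39603.6 mm / 36280 years ≈ 1.092 mm/year.
For B, 46882.8 / 1.092 = 42932.97 years ≈ 42933 annual layers.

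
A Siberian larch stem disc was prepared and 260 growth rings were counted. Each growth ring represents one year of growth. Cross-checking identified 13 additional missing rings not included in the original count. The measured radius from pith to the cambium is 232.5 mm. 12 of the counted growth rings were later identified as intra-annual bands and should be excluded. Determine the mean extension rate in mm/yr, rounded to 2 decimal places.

0.89 mm/yr

Adjusted count: 260 − 12 + 13 = 261 growth rings.
Mean rate = 232.5 mm / 261 years ≈ 0.89 mm/yr.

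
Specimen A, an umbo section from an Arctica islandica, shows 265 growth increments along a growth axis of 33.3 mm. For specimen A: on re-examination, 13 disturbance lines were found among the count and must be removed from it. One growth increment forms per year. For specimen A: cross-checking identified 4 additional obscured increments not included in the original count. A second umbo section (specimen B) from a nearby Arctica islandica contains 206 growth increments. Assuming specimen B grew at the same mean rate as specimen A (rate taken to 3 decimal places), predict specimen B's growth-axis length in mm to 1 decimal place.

26.8 mm

Specimen A: after corrections the count is 265 − 13 + 4 = 256 growth increments.
A: Extension rate ≈ 33.3 / 256 = 0.130 mm/year.
For B, 0.130 mm/year × 206 years = 26.8 mm.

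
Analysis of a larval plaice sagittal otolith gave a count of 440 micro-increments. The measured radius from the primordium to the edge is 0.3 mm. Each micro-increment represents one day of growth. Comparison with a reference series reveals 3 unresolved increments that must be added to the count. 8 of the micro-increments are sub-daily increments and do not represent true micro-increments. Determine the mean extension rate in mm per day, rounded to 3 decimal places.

0.001 mm per day

Correcting the raw count gives 440 − 8 + 3 = 435 true micro-increments.
0.3 mm over 435 days gives 0.3 / 435 ≈ 0.001 mm per day.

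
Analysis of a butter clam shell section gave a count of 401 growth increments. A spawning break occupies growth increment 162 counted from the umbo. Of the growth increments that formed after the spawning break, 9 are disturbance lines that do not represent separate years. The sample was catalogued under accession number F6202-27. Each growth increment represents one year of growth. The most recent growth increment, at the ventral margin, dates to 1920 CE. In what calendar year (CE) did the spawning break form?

1690 CE

401 − 162 = 239 growth increments lie beyond the spawning break toward the ventral margin.
Removing the 9 false growth increments leaves 239 − 9 = 230 true growth increments beyond the spawning break.
The growth increment at the ventral margin is 1920 CE, so the spawning break dates to 1920 − 230 = 1690 CE.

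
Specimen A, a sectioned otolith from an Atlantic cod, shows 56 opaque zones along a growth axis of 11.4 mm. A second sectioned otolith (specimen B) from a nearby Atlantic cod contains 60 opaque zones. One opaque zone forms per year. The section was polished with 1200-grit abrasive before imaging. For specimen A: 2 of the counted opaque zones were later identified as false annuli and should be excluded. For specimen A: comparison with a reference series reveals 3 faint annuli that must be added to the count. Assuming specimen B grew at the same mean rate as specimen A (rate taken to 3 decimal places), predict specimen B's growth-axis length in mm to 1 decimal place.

12.0 mm

Specimen A: correcting the raw count gives 56 − 2 + 3 = 57 true opaque zones.
A: Extension rate ≈ 11.4 / 57 = 0.200 mm/yr.
For B, 0.200 mm/year × 60 years = 12.0 mm.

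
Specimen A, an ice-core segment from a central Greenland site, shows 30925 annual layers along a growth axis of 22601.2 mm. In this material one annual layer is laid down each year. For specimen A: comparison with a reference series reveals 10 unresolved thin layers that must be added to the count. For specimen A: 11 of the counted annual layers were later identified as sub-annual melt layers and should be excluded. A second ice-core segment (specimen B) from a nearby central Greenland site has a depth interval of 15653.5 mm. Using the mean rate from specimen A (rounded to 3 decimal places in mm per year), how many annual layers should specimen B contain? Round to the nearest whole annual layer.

21414 annual layers

Specimen A: adjusted count: 30925 − 11 + 10 = 30924 annual layers.
A: Extension rate ≈ 22601.2 / 30924 = 0.731 mm per year.
For B, 15653.5 / 0.731 = 21413.82 years ≈ 21414 annual layers.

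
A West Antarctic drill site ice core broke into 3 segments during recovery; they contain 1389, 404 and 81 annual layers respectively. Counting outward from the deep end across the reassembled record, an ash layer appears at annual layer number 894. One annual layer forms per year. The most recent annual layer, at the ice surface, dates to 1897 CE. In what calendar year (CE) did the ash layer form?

Total annual layers = 1389 + 404 + 81 = 1874.
1874 − 894 = 980 annual layers lie beyond the ash layer toward the ice surface.
1897 − 980 = 917 CE.

917 CE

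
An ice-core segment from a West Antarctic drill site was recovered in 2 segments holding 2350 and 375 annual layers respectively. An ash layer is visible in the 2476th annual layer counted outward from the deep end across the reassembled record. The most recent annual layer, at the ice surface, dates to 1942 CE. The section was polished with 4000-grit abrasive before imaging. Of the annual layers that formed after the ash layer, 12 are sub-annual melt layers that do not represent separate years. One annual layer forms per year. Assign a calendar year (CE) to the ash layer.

1705 CE

Total annual layers = 2350 + 375 = 2725.
2725 − 2476 = 249 annual layers lie beyond the ash layer toward the ice surface.
249 − 12 false = 237 true annual layers after the ash layer.
The annual layer at the ice surface is 1942 CE, so the ash layer dates to 1942 − 237 = 1705 CE.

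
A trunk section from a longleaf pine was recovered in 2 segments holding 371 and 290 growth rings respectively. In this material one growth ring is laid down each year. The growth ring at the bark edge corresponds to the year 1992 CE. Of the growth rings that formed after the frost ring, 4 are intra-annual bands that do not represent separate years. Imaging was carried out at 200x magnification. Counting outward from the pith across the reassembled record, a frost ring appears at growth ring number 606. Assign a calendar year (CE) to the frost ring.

Total growth rings = 371 + 290 = 661.
661 − 606 = 55 growth rings lie beyond the frost ring toward the bark edge.
55 − 4 false = 51 true growth rings after the frost ring.
Counting back 51 years from 1992 CE places the frost ring in 1992 − 51 = 1941 CE.

1941 CE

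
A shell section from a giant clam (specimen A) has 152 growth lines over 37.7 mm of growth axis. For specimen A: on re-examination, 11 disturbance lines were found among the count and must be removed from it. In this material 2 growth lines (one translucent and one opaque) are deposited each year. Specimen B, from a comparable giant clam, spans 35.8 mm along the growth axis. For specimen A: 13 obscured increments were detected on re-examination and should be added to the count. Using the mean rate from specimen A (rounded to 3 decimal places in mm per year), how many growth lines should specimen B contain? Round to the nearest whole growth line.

Specimen A: true growth line count = 152 − 11 + 13 = 154.
Specimen A: 154 growth lines at 2 per year is 154 / 2 = 77 years.
A: Mean rate = 37.7 mm / 77 years ≈ 0.490 mm per year.
B spans 35.8 / 0.490 = 73.06 years; at 2 growth lines per year that is 73.06 × 2 ≈ 146 growth lines.

146 growth lines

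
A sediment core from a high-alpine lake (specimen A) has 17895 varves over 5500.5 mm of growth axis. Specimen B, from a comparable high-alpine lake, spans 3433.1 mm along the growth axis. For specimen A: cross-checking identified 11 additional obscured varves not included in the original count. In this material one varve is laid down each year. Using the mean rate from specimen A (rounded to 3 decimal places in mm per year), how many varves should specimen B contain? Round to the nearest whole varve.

Specimen A: after corrections the count is 17895 + 11 = 17906 varves.
A: Mean rate = 5500.5 mm / 17906 years ≈ 0.307 mm/yr.
B spans 3433.1 / 0.307 = 11182.74 years ≈ 11183 varves.

11183 varves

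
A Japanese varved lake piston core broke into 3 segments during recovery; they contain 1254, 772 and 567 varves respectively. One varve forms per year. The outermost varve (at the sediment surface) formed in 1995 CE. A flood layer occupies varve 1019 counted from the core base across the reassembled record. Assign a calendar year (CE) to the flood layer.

Total varves = 1254 + 772 + 567 = 2593.
Between varve 1019 and the sediment surface there are 2593 − 1019 = 1574 varves.
1995 − 1574 = 421 CE.

421 CE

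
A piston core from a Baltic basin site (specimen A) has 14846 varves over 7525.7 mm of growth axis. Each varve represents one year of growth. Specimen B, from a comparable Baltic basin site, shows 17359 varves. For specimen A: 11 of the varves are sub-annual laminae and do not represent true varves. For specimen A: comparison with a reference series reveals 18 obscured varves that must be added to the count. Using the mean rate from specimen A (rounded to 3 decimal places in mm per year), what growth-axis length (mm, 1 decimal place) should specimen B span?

8801.0 mm

Specimen A: adjusted count: 14846 − 11 + 18 = 14853 varves.
A: Extension rate ≈ 7525.7 / 14853 = 0.507 mm/yr.
For B, 0.507 mm/year × 17359 years = 8801.0 mm.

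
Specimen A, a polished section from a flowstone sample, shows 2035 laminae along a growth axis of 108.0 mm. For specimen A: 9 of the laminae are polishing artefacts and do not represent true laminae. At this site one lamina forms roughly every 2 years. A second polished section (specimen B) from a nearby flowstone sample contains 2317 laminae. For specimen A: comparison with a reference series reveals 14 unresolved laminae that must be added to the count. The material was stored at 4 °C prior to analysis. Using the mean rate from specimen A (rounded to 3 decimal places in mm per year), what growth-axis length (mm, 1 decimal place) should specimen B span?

120.5 mm

Specimen A: adjusted count: 2035 − 9 + 14 = 2040 laminae.
Specimen A: multiplying by 2 years per lamina: 2040 × 2 = 4080 years.
A: 108.0 mm over 4080 years gives 108.0 / 4080 ≈ 0.026 mm/year.
Specimen B: at 2 years per lamina, 2317 × 2 = 4634 years. B's length ≈ 0.026 × 4634 = 120.5 mm.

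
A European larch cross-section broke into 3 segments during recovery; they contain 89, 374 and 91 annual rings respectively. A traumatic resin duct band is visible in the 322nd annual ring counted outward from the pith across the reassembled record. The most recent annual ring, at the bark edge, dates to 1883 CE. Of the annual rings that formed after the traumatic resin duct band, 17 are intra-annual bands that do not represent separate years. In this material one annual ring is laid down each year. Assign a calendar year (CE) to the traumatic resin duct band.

Total annual rings = 89 + 374 + 91 = 554.
The traumatic resin duct band sits at annual ring 322 from the pith, so 554 − 322 = 232 annual rings formed after it.
Excluding 17 false annual rings: 232 − 17 = 215.
1883 − 215 = 1668 CE.

1668 CE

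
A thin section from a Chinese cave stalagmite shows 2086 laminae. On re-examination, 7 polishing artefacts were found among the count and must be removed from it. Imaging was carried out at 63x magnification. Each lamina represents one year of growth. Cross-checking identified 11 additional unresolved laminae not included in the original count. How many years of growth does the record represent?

2090 years

True lamina count = 2086 − 7 + 11 = 2090.
At one lamina per year, that is 2090 years.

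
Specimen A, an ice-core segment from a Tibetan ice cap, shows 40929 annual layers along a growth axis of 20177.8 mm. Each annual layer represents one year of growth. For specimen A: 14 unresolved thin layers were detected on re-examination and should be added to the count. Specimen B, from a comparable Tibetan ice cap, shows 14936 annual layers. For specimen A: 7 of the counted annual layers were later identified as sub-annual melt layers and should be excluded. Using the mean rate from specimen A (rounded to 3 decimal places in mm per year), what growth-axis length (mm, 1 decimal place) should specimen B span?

Specimen A: adjusted count: 40929 − 7 + 14 = 40936 annual layers.
A: Extension rate ≈ 20177.8 / 40936 = 0.493 mm/year.
Length of B = 0.493 × 14936 = 7363.4 mm.

7363.4 mm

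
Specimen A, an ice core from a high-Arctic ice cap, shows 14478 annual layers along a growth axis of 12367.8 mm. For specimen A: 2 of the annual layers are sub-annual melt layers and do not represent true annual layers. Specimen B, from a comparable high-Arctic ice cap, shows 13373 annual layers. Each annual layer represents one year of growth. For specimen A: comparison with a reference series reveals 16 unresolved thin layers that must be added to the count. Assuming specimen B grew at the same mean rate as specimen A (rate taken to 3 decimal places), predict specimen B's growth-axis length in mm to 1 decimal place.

11407.2 mm

Specimen A: after corrections the count is 14478 − 2 + 16 = 14492 annual layers.
A: Mean rate = 12367.8 mm / 14492 years ≈ 0.853 mm/yr.
B's length ≈ 0.853 × 13373 = 11407.2 mm.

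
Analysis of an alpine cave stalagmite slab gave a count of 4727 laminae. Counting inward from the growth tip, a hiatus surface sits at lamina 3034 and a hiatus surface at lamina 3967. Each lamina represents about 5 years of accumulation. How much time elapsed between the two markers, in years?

4665 yr

3967 − 3034 = 933 laminae lie between the two events.
933 laminae at 5 years each span 933 × 5 = 4665 years.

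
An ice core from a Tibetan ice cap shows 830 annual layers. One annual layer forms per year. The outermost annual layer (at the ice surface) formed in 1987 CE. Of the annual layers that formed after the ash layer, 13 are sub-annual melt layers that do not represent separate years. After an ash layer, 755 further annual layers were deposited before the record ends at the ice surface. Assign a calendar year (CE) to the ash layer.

1245 CE

There are 755 annual layers younger than the ash layer.
755 − 13 false = 742 true annual layers after the ash layer.
1987 − 742 = 1245 CE.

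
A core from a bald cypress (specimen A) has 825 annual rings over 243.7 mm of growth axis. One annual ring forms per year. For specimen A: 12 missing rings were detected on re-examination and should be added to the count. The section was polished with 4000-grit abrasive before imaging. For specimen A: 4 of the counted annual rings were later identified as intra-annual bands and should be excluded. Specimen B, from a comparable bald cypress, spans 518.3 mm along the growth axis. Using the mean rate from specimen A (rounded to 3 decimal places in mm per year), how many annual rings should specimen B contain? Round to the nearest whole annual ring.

Specimen A: correcting the raw count gives 825 − 4 + 12 = 833 true annual rings.
A: Mean rate = 243.7 mm / 833 years ≈ 0.293 mm per year.
For B, 518.3 / 0.293 = 1768.94 years ≈ 1769 annual rings.

1769 annual rings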